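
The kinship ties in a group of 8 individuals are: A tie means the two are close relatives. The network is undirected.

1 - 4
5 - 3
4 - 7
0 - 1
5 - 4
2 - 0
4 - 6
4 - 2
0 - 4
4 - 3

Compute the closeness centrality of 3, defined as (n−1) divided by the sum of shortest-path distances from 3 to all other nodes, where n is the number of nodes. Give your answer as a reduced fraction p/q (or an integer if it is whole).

Distances from 3: 0:2, 1:2, 2:2, 4:1, 5:1, 6:2, 7:2. Sum = 12.
n = 8, so closeness = 7/12.

7/12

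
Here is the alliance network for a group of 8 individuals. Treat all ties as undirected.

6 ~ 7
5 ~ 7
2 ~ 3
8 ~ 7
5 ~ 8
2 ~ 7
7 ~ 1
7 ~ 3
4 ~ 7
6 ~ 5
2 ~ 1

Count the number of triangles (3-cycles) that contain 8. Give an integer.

1

8's neighbors: 5 and 7.
Neighbor pairs that are themselves tied: 8–5–7. Each forms one triangle with 8, for 1 in total.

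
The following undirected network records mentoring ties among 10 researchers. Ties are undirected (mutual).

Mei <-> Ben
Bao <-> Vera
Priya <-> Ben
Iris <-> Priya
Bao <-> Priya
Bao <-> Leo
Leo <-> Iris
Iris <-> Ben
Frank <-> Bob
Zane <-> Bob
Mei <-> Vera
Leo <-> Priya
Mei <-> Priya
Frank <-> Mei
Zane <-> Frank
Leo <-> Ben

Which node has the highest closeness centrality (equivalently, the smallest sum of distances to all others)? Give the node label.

Farness (sum of distances to all others) for each node — Bao:20, Ben:16, Bob:25, Frank:18, Iris:21, Leo:19, Mei:14, Priya:15, Vera:19, Zane:25.
The smallest farness is 14, for Mei, so Mei has the highest closeness.

Mei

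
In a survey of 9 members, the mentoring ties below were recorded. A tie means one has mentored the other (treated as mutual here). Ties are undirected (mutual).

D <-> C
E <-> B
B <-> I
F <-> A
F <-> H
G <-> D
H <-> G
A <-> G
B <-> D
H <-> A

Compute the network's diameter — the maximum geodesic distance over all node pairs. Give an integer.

5

Eccentricity of each node (its greatest distance to any other): A:4, B:4, C:4, D:3, E:5, F:5, G:3, H:4, I:5.
The maximum eccentricity is 5, realized for instance by the pair I–F via I – B – D – G – H – F. So the diameter is 5.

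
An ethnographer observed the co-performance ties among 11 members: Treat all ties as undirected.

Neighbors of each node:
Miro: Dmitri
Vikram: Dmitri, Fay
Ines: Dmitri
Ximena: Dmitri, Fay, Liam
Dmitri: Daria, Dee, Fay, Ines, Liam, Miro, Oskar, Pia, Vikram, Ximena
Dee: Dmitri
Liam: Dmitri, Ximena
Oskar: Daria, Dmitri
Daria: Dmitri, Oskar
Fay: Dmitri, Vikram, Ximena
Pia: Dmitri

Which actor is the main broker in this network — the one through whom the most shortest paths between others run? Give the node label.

Unnormalized betweenness of each node: Daria:0, Dee:0, Dmitri:40, Fay:1/2, Ines:0, Liam:0, Miro:0, Oskar:0, Pia:0, Vikram:0, Ximena:1/2.
Dmitri has the largest value, 40, making it the main broker — the node through which the most shortest paths run.

Dmitri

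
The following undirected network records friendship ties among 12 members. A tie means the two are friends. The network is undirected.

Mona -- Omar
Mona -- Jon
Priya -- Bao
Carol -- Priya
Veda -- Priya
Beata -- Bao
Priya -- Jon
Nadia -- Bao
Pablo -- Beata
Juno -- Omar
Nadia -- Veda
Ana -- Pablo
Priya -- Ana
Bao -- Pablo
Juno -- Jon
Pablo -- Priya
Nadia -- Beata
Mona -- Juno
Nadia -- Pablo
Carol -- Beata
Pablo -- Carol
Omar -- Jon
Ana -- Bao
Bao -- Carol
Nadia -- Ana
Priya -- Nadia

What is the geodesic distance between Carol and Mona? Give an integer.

3

One shortest route is Carol – Priya – Jon – Mona, which uses 3 edges, and at distance 2 from Carol we only reach {Ana, Jon, Nadia, Veda}, which does not include Mona. So d(Carol,Mona) = 3.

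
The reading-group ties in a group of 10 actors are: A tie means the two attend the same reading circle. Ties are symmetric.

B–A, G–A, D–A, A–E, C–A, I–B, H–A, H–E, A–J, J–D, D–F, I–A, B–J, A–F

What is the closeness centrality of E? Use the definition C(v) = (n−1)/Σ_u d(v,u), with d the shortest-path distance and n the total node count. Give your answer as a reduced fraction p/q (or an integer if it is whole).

9/16

Distances from E: A:1, B:2, C:2, D:2, F:2, G:2, H:1, I:2, J:2. Sum = 16.
n = 10, so closeness = 9/16.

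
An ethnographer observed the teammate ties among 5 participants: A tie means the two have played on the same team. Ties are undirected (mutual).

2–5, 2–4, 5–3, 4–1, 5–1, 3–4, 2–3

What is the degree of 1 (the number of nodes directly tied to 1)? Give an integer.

2

1 is directly tied to 4 and 5. That is 2 neighbors, so the degree of 1 is 2.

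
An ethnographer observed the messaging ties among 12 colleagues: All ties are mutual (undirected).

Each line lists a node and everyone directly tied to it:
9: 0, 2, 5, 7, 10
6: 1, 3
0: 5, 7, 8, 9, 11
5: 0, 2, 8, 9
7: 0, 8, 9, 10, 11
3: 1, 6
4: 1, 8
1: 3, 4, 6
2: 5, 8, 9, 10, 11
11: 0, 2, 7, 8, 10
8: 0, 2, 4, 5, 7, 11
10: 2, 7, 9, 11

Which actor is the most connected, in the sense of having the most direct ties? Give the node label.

8

Degrees — 0:5, 1:3, 2:5, 3:2, 4:2, 5:4, 6:2, 7:5, 8:6, 9:5, 10:4, 11:5.
The maximum is 6, attained only by 8.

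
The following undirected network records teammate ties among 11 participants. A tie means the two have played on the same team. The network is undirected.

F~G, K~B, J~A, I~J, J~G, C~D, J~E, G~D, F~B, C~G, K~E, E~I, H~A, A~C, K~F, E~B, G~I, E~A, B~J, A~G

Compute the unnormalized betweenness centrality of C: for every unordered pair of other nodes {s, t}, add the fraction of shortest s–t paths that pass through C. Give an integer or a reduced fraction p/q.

Pairs whose geodesics pass through C — D–A: 1/2; D–H: 1/2; D–E: 1/4.
All other pairs contribute 0.
Summing the contributions gives betweenness(C) = 5/4.

5/4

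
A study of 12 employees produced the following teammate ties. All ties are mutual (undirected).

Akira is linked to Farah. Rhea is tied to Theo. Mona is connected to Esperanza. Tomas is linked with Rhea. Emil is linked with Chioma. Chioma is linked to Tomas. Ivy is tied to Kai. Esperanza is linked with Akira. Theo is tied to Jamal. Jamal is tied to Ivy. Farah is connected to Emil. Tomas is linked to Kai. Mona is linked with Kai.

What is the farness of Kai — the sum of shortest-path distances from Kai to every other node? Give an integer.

Distances from Kai: Akira:3, Chioma:2, Emil:3, Esperanza:2, Farah:4, Ivy:1, Jamal:2, Mona:1, Rhea:2, Theo:3, Tomas:1.
Sum = 3 + 2 + 3 + 2 + 4 + 1 + 2 + 1 + 2 + 3 + 1 = 24.

24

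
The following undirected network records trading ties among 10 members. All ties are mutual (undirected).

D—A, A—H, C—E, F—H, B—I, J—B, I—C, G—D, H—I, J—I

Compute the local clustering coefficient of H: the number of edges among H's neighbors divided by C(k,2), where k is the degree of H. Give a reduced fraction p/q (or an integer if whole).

H's neighbors: A, F, and I (k = 3).
Possible neighbor pairs: C(3,2) = 3. Edges among them: none → e = 0.
Clustering(H) = 0/3 = 0.

0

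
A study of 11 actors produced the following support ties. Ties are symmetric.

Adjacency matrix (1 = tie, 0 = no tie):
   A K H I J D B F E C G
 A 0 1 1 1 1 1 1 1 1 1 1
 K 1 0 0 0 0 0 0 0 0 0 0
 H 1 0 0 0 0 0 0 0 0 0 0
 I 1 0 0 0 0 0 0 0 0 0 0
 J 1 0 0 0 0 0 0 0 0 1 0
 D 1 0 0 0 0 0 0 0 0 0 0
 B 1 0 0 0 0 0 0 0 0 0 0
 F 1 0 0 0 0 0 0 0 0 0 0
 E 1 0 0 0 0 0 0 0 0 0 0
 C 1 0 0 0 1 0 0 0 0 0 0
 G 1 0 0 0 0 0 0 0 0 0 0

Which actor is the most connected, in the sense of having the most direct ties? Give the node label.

A

Degrees — A:10, B:1, C:2, D:1, E:1, F:1, G:1, H:1, I:1, J:2, K:1.
The maximum is 10, attained only by A.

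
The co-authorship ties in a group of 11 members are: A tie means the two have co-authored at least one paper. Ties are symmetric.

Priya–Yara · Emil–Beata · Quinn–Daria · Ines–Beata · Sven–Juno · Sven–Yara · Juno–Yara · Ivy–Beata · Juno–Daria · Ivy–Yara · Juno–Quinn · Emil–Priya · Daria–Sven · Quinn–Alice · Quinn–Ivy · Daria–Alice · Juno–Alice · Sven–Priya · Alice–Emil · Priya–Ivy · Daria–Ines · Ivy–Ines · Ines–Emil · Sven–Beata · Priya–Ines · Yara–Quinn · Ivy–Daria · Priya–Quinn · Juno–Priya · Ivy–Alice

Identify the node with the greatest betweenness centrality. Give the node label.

Priya

Unnormalized betweenness of each node: Alice:39/20, Beata:4/3, Daria:27/10, Emil:4/3, Ines:23/15, Ivy:287/60, Juno:107/60, Priya:307/60, Quinn:37/30, Sven:38/15, Yara:7/10.
Priya has the largest value, 307/60, making it the main broker — the node through which the most shortest paths run.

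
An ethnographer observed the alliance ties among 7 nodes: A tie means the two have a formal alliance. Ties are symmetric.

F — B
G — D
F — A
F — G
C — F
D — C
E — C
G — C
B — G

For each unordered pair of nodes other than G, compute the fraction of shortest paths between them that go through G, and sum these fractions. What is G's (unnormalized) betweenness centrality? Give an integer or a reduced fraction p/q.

3

Pairs whose geodesics pass through G — F–D: 1/2; B–D: 1; B–E: 1/2; B–C: 1/2; D–A: 1/2.
All other pairs contribute 0.
Summing the contributions gives betweenness(G) = 3.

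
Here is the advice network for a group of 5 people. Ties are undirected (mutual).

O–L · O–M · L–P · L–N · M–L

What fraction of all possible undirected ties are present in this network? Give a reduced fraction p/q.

There are 5 edges and 5 nodes, so the maximum possible is C(5,2) = 10.
Density = 5/10 = 1/2.

1/2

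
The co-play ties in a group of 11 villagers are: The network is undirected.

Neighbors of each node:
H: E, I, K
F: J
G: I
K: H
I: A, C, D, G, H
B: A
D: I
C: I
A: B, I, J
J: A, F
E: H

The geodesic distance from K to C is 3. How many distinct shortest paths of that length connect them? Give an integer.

1

The shortest distance is 3, and the only length-3 path is K–H–I–C. So there is exactly 1 shortest path.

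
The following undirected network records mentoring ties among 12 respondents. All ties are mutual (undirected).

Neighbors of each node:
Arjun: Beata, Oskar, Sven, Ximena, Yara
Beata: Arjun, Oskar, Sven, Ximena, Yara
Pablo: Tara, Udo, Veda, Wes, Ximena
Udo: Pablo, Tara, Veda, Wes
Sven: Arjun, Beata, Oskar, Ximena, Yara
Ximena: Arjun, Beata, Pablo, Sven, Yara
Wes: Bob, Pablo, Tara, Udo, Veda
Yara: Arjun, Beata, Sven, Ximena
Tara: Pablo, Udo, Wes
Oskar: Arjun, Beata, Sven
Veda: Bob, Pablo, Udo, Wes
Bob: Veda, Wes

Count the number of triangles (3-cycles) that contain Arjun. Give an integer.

Arjun's neighbors: Beata, Oskar, Sven, Ximena, and Yara.
Neighbor pairs that are themselves tied: Arjun–Beata–Oskar; Arjun–Beata–Sven; Arjun–Beata–Ximena; Arjun–Beata–Yara; Arjun–Oskar–Sven; Arjun–Sven–Ximena; Arjun–Sven–Yara; Arjun–Ximena–Yara. Each forms one triangle with Arjun, for 8 in total.

8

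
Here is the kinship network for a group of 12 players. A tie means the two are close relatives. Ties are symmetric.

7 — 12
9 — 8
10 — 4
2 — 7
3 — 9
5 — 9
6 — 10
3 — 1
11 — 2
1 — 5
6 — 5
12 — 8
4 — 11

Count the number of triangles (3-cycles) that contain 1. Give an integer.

0

1's neighbors are 3 and 5, but none of them are tied to each other, so no triangle contains 1.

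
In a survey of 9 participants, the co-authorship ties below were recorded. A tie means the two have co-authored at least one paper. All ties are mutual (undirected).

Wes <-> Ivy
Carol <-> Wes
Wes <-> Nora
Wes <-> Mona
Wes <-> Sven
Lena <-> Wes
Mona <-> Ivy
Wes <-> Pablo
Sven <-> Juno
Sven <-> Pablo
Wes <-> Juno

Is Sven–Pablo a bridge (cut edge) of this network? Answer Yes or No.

No

Even without that edge, Sven still reaches Pablo via Sven – Wes – Pablo, so the network stays connected. Not a bridge.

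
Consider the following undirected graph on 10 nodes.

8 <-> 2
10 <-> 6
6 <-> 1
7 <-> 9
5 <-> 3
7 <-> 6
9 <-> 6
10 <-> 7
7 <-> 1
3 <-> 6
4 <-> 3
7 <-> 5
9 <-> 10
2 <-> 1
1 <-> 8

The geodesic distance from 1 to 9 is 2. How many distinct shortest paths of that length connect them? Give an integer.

The shortest distance is 2. The length-2 paths are: 1–7–9; 1–6–9.
That gives 2 distinct shortest paths.

2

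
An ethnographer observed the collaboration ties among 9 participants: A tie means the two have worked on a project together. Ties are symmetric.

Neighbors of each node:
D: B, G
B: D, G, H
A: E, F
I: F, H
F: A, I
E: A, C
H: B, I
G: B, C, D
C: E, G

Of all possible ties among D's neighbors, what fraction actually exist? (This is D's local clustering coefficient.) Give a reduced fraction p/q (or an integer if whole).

D's neighbors: B and G (k = 2).
Possible neighbor pairs: C(2,2) = 1. Edges among them: B–G → e = 1.
Clustering(D) = 1/1.

1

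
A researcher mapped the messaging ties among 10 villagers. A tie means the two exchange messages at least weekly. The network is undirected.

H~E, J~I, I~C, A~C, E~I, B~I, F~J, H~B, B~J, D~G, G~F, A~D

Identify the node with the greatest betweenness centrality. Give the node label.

I

Unnormalized betweenness of each node: A:31/6, B:31/6, C:49/6, D:3, E:11/6, F:41/6, G:23/6, H:1/2, I:44/3, J:59/6.
I has the largest value, 44/3, making it the main broker — the node through which the most shortest paths run.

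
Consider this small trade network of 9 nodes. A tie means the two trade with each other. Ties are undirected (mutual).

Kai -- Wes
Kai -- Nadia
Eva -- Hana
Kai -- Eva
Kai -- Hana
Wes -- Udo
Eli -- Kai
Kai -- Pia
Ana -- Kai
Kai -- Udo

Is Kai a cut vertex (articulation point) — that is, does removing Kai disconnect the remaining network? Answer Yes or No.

Removing Kai leaves {Eva and Hana} with no path to {Nadia}, so the network splits into 6 components. Kai is a cut vertex.

Yes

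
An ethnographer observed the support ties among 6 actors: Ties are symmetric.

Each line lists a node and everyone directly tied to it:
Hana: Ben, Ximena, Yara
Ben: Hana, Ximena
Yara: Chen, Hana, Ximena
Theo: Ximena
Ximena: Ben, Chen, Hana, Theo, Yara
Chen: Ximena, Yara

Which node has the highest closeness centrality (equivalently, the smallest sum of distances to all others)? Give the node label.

Ximena

Farness (sum of distances to all others) for each node — Ben:8, Chen:8, Hana:7, Theo:9, Ximena:5, Yara:7.
The smallest farness is 5, for Ximena, so Ximena has the highest closeness.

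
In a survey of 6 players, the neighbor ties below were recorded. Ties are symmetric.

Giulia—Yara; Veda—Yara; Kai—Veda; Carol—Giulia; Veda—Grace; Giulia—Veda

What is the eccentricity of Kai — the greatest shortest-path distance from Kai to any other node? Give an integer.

3

Distances from Kai: Carol:3, Giulia:2, Grace:2, Veda:1, Yara:2.
The largest is 3 (to Carol), so the eccentricity of Kai is 3.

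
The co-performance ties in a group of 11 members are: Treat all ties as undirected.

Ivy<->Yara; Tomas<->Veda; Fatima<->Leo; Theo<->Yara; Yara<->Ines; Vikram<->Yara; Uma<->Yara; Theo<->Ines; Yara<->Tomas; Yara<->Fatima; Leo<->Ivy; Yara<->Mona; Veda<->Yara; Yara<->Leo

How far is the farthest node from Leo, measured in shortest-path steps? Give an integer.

Distances from Leo: Fatima:1, Ines:2, Ivy:1, Mona:2, Theo:2, Tomas:2, Uma:2, Veda:2, Vikram:2, Yara:1.
The largest is 2 (to Vikram, Tomas, Uma, Theo, Ines, Veda, and Mona), so the eccentricity of Leo is 2.

2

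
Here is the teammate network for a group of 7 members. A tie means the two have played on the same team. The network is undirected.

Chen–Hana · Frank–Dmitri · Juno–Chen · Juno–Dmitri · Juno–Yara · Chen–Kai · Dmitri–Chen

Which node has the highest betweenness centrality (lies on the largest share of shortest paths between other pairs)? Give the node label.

Unnormalized betweenness of each node: Chen:9, Dmitri:5, Frank:0, Hana:0, Juno:5, Kai:0, Yara:0.
Chen has the largest value, 9, making it the main broker — the node through which the most shortest paths run.

Chen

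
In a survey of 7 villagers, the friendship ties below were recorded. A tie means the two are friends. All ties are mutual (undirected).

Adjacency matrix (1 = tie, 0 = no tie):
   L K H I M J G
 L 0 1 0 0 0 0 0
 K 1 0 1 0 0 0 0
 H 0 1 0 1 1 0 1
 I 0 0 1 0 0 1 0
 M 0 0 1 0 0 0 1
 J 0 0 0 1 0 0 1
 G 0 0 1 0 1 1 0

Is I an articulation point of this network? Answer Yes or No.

Even without I, every remaining node can still reach every other (the residual graph is connected), so I is not a cut vertex.

No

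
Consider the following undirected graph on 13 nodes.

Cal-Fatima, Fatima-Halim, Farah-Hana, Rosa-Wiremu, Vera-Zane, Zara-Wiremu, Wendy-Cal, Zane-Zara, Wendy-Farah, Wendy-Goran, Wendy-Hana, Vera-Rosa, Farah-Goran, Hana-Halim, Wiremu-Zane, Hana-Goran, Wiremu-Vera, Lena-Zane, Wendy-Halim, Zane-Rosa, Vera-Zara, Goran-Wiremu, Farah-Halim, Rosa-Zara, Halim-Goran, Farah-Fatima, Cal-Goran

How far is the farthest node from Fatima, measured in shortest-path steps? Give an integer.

Distances from Fatima: Cal:1, Farah:1, Goran:2, Halim:1, Hana:2, Lena:5, Rosa:4, Vera:4, Wendy:2, Wiremu:3, Zane:4, Zara:4.
The largest is 5 (to Lena), so the eccentricity of Fatima is 5.

5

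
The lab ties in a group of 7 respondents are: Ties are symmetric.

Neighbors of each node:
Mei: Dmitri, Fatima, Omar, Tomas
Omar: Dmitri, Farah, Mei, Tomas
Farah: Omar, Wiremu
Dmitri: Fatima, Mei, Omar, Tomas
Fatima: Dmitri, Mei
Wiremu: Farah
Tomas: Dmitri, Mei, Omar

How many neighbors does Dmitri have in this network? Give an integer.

4

Dmitri is directly tied to Fatima, Mei, Omar, and Tomas. That is 4 neighbors, so the degree of Dmitri is 4.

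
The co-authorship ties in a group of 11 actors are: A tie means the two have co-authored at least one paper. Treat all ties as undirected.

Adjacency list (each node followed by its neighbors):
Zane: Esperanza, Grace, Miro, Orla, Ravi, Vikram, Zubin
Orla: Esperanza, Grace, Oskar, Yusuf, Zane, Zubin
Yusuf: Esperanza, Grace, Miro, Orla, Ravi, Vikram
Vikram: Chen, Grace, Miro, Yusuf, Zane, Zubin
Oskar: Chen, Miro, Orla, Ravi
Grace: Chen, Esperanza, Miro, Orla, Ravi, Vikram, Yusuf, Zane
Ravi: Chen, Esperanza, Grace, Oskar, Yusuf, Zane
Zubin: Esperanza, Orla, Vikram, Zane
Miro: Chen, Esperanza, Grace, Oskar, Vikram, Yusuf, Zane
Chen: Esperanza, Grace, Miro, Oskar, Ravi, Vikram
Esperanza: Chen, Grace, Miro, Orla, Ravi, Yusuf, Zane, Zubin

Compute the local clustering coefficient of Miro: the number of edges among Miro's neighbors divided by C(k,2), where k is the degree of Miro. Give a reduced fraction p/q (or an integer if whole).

4/7

Miro's neighbors: Chen, Esperanza, Grace, Oskar, Vikram, Yusuf, and Zane (k = 7).
Possible neighbor pairs: C(7,2) = 21. Edges among them: Chen–Esperanza, Chen–Grace, Chen–Oskar, Chen–Vikram, Esperanza–Grace, Esperanza–Yusuf, Esperanza–Zane, Grace–Vikram, Grace–Yusuf, Grace–Zane, Vikram–Yusuf, Vikram–Zane → e = 12.
Clustering(Miro) = 12/21 = 4/7.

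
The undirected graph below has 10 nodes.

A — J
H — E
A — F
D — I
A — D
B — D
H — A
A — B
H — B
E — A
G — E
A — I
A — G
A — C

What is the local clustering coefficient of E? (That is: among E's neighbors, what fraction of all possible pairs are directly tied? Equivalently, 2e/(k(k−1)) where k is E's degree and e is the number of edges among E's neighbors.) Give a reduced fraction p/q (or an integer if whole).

E's neighbors: A, G, and H (k = 3).
Possible neighbor pairs: C(3,2) = 3. Edges among them: A–G, A–H → e = 2.
Clustering(E) = 2/3.

2/3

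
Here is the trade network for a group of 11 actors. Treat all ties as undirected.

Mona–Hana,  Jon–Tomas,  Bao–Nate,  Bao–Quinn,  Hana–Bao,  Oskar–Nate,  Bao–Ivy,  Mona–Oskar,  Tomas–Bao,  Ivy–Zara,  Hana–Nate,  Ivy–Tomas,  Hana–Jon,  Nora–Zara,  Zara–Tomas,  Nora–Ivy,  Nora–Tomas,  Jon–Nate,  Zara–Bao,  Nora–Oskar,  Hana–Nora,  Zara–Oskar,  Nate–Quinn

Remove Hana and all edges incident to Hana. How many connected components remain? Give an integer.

1

Hana's neighbors (Bao, Jon, Mona, Nate, and Nora) remain reachable from one another through other ties, so the rest of the network stays in one piece.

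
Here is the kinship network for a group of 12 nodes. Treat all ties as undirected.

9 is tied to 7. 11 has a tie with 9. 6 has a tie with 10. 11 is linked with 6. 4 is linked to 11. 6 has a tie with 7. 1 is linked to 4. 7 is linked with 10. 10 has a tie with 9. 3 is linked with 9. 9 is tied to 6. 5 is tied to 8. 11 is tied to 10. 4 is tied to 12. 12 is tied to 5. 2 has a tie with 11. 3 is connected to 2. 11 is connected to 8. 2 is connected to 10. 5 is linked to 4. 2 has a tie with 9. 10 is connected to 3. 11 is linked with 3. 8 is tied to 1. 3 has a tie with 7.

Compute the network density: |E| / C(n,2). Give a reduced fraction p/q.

There are 25 edges and 12 nodes, so the maximum possible is C(12,2) = 66.
Density = 25/66.

25/66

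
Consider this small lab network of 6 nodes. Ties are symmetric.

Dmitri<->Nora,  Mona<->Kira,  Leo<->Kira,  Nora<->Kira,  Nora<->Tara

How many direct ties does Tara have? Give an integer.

Tara is directly tied to Nora. That is 1 neighbor, so the degree of Tara is 1.

1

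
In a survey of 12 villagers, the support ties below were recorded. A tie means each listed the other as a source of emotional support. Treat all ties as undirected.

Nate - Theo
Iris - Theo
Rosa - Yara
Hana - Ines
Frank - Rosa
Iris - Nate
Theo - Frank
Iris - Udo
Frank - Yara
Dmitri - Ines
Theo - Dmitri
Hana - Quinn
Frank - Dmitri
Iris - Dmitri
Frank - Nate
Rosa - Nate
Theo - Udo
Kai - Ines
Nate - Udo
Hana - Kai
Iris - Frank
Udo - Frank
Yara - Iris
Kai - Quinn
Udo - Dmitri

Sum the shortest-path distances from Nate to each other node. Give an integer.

25

Distances from Nate: Dmitri:2, Frank:1, Hana:4, Ines:3, Iris:1, Kai:4, Quinn:5, Rosa:1, Theo:1, Udo:1, Yara:2.
Sum = 2 + 1 + 4 + 3 + 1 + 4 + 5 + 1 + 1 + 1 + 2 = 25.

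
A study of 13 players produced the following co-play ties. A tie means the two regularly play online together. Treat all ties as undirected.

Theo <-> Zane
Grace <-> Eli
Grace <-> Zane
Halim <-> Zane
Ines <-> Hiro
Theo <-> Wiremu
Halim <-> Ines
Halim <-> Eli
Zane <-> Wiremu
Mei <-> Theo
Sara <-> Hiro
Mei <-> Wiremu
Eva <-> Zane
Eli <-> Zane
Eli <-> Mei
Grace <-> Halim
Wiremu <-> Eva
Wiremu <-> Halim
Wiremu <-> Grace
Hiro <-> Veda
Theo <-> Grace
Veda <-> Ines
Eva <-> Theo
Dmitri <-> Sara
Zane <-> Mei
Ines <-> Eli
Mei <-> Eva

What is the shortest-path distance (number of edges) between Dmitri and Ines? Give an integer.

3

One shortest route is Dmitri – Sara – Hiro – Ines, which uses 3 edges, and at distance 2 from Dmitri we only reach {Hiro}, which does not include Ines. So d(Dmitri,Ines) = 3.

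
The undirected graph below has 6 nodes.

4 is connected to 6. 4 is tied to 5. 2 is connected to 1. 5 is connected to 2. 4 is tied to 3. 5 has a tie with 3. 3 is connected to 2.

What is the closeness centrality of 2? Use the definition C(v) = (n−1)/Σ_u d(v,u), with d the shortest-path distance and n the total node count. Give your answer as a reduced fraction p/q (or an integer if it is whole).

5/8

Distances from 2: 1:1, 3:1, 4:2, 5:1, 6:3. Sum = 8.
n = 6, so closeness = 5/8.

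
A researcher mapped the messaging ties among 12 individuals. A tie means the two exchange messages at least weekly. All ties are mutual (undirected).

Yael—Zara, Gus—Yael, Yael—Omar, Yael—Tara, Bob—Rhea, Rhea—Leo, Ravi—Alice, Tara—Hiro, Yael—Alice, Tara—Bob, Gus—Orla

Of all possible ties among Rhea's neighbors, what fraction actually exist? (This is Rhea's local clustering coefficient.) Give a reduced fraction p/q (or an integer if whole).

0

Rhea's neighbors: Bob and Leo (k = 2).
Possible neighbor pairs: C(2,2) = 1. Edges among them: none → e = 0.
Clustering(Rhea) = 0/1.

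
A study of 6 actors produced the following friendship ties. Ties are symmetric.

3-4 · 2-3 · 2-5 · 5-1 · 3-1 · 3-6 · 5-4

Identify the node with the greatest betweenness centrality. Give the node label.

Unnormalized betweenness of each node: 1:2/3, 2:2/3, 3:11/2, 4:2/3, 5:3/2, 6:0.
3 has the largest value, 11/2, making it the main broker — the node through which the most shortest paths run.

3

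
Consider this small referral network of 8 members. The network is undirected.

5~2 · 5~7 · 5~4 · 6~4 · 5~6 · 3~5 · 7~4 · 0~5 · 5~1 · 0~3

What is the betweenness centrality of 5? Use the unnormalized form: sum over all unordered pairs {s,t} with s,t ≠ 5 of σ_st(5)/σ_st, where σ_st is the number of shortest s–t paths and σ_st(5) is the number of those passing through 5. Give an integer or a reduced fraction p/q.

Pairs whose geodesics pass through 5 — 4–0: 1; 4–2: 1; 4–1: 1; 4–3: 1; 0–2: 1; 0–6: 1; 0–7: 1; 0–1: 1; 2–6: 1; 2–7: 1; 2–1: 1; 2–3: 1; 6–7: 1/2; 6–1: 1 … (+4 more pairs).
All other pairs contribute 0.
Summing the contributions gives betweenness(5) = 35/2.

35/2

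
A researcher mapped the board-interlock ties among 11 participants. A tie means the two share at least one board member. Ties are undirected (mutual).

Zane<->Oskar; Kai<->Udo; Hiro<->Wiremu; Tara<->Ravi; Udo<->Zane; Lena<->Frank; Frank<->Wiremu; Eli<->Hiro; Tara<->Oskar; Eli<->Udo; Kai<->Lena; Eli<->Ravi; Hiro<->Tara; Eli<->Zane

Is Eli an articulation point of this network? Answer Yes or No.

No

Even without Eli, every remaining node can still reach every other (the residual graph is connected), so Eli is not a cut vertex.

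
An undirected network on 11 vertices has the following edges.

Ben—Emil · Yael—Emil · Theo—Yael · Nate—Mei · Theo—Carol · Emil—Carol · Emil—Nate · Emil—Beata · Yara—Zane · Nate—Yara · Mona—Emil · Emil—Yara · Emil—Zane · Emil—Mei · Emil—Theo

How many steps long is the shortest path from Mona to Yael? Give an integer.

One shortest route is Mona – Emil – Yael, which uses 2 edges, and Mona and Yael are not directly tied, so nothing shorter exists. So d(Mona,Yael) = 2.

2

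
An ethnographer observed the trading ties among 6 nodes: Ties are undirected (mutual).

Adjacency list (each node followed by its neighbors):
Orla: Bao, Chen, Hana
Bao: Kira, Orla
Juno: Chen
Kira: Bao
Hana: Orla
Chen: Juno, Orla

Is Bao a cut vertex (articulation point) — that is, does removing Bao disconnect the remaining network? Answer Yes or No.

Yes

Removing Bao leaves {Chen, Hana, Juno, and Orla} with no path to {Kira}, so the network splits into 2 components. Bao is a cut vertex.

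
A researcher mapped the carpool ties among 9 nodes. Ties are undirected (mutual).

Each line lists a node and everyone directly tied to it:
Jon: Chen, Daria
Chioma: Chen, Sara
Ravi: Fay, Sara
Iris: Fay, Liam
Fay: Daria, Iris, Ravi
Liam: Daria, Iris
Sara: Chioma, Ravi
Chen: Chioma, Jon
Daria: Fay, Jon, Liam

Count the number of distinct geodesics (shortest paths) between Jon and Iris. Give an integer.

The shortest distance is 3. The length-3 paths are: Jon–Daria–Fay–Iris; Jon–Daria–Liam–Iris.
That gives 2 distinct shortest paths.

2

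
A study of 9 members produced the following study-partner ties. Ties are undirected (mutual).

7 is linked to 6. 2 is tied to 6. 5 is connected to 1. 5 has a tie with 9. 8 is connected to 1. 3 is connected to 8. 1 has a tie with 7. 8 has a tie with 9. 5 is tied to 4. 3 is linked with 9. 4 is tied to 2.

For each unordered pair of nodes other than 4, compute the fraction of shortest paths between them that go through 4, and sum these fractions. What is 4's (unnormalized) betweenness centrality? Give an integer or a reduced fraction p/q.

5

Pairs whose geodesics pass through 4 — 8–2: 2/3; 3–2: 1; 9–2: 1; 9–6: 1/3; 5–2: 1; 5–6: 1/2; 2–1: 1/2.
All other pairs contribute 0.
Summing the contributions gives betweenness(4) = 5.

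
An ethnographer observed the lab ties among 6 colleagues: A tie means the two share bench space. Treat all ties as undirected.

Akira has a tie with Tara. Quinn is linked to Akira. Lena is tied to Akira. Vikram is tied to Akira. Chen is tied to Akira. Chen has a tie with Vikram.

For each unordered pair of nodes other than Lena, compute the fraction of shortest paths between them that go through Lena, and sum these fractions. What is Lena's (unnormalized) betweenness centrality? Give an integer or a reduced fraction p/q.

0

No shortest path between any pair of other nodes passes through Lena.
Summing the contributions gives betweenness(Lena) = 0.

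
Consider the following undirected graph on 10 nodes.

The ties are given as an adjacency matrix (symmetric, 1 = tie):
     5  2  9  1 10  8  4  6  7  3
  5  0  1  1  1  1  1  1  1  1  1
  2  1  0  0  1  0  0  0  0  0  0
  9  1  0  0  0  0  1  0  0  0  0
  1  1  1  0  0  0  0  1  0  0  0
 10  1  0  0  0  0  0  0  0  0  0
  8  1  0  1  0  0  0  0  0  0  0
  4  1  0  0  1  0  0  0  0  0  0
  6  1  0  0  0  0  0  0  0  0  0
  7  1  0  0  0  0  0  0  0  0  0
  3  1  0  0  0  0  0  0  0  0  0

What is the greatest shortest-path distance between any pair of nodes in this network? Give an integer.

2

Eccentricity of each node (its greatest distance to any other): 1:2, 2:2, 3:2, 4:2, 5:1, 6:2, 7:2, 8:2, 9:2, 10:2.
The maximum eccentricity is 2, realized for instance by the pair 2–9 via 2 – 5 – 9. So the diameter is 2.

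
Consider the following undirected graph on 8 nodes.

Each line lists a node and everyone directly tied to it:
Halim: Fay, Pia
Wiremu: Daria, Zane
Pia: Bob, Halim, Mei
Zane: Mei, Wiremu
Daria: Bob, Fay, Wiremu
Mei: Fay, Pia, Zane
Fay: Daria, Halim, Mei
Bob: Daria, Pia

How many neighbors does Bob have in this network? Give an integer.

Bob is directly tied to Daria and Pia. That is 2 neighbors, so the degree of Bob is 2.

2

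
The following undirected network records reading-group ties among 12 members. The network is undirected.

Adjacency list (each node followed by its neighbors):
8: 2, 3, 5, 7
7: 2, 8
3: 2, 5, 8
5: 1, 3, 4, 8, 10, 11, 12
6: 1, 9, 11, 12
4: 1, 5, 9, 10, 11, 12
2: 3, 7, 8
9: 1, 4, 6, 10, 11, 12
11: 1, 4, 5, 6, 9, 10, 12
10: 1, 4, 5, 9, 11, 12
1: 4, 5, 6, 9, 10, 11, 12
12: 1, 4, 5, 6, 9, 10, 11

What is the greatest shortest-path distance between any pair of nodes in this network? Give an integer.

Eccentricity of each node (its greatest distance to any other): 1:3, 2:4, 3:3, 4:3, 5:2, 6:4, 7:4, 8:3, 9:4, 10:3, 11:3, 12:3.
The maximum eccentricity is 4, realized for instance by the pair 7–9 via 7 – 8 – 5 – 12 – 9. So the diameter is 4.

4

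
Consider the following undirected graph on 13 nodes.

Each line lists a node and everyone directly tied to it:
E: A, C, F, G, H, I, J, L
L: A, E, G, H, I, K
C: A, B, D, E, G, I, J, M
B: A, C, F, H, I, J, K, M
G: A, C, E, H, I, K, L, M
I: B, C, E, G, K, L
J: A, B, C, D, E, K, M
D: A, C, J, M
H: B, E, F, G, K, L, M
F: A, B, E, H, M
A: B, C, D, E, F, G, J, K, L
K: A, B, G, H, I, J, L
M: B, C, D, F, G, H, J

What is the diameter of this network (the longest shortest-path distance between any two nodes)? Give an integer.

Eccentricity of each node (its greatest distance to any other): A:2, B:2, C:2, D:2, E:2, F:2, G:2, H:2, I:2, J:2, K:2, L:2, M:2.
The maximum eccentricity is 2, realized for instance by the pair B–D via B – J – D. So the diameter is 2.

2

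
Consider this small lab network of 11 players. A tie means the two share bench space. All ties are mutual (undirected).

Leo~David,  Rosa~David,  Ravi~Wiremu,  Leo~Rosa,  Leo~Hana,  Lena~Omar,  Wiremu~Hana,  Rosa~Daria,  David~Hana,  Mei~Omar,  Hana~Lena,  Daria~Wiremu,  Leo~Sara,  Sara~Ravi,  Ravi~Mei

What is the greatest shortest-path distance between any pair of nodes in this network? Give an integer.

Eccentricity of each node (its greatest distance to any other): Daria:4, David:4, Hana:3, Lena:3, Leo:3, Mei:4, Omar:4, Ravi:3, Rosa:4, Sara:3, Wiremu:3.
The maximum eccentricity is 4, realized for instance by the pair Daria–Omar via Daria – Wiremu – Hana – Lena – Omar. So the diameter is 4.

4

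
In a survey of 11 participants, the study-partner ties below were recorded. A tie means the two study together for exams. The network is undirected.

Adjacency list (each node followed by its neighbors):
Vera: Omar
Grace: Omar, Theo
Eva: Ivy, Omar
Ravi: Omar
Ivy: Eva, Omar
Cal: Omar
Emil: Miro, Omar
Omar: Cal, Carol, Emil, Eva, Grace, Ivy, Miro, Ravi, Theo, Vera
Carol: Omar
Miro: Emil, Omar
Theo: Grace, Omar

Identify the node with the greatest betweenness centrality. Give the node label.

Unnormalized betweenness of each node: Cal:0, Carol:0, Emil:0, Eva:0, Grace:0, Ivy:0, Miro:0, Omar:42, Ravi:0, Theo:0, Vera:0.
Omar has the largest value, 42, making it the main broker — the node through which the most shortest paths run.

Omar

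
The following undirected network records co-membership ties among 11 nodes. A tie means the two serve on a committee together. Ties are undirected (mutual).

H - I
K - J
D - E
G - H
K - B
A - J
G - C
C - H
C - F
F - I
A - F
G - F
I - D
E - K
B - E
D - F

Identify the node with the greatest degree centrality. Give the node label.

F

Degrees — A:2, B:2, C:3, D:3, E:3, F:5, G:3, H:3, I:3, J:2, K:3.
The maximum is 5, attained only by F.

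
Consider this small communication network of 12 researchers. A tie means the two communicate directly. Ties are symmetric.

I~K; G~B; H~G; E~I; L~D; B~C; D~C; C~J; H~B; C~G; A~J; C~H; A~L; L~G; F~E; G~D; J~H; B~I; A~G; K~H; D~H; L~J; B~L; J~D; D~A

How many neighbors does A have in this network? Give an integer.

4

A is directly tied to D, G, J, and L. That is 4 neighbors, so the degree of A is 4.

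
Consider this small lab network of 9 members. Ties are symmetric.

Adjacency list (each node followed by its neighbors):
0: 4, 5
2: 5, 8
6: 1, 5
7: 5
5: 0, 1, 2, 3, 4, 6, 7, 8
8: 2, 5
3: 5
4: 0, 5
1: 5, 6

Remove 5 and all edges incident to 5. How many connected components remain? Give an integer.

5

Without 5, the remaining ties split the others into: {2, 8}; {3}; {7}; {0, 4}; {1, 6}.
That's 5 separate components.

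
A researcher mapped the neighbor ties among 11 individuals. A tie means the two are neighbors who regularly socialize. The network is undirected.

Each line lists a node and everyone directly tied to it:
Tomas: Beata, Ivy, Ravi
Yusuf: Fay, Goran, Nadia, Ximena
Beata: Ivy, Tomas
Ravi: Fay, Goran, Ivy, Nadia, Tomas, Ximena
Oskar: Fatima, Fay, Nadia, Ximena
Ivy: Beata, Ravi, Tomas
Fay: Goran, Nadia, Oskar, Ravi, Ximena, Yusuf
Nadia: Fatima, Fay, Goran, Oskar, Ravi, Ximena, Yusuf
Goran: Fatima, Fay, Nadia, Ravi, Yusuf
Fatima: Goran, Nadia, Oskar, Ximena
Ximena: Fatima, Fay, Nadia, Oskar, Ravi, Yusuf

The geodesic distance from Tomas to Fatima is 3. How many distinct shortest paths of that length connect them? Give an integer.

The shortest distance is 3. The length-3 paths are: Tomas–Ravi–Nadia–Fatima; Tomas–Ravi–Goran–Fatima; Tomas–Ravi–Ximena–Fatima.
That gives 3 distinct shortest paths.

3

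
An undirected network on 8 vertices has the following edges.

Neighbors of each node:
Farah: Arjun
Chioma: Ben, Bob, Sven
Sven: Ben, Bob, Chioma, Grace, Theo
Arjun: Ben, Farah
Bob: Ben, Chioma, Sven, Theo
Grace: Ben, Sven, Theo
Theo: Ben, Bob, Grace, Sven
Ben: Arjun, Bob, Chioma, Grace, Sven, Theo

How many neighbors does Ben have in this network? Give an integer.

6

Ben is directly tied to Arjun, Bob, Chioma, Grace, Sven, and Theo. That is 6 neighbors, so the degree of Ben is 6.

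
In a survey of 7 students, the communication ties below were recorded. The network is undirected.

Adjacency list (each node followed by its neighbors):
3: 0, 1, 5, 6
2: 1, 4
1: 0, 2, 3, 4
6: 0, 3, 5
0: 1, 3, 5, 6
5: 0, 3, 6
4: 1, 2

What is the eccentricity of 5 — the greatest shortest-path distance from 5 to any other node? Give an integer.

Distances from 5: 0:1, 1:2, 2:3, 3:1, 4:3, 6:1.
The largest is 3 (to 2 and 4), so the eccentricity of 5 is 3.

3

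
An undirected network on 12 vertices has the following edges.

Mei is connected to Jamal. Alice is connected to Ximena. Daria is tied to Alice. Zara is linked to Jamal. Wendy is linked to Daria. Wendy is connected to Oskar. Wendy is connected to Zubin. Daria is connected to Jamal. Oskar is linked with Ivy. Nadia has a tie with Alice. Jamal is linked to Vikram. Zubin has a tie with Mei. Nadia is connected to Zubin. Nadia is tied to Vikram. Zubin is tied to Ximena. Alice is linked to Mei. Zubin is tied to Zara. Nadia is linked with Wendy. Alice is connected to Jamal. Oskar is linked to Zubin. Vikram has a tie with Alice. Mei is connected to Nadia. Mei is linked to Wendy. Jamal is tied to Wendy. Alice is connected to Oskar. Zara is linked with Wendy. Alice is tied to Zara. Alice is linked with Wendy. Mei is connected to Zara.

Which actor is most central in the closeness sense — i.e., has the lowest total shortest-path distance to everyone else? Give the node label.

Farness (sum of distances to all others) for each node — Alice:13, Daria:20, Ivy:28, Jamal:17, Mei:17, Nadia:18, Oskar:18, Vikram:20, Wendy:14, Ximena:21, Zara:18, Zubin:16.
The smallest farness is 13, for Alice, so Alice has the highest closeness.

Alice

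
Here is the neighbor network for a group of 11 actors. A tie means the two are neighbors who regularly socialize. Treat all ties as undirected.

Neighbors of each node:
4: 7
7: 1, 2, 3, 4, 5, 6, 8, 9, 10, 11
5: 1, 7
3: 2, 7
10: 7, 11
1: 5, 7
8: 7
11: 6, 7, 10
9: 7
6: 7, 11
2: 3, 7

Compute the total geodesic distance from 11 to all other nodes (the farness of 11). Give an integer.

17

Distances from 11: 1:2, 2:2, 3:2, 4:2, 5:2, 6:1, 7:1, 8:2, 9:2, 10:1.
Sum = 2 + 2 + 2 + 2 + 2 + 1 + 1 + 2 + 2 + 1 = 17.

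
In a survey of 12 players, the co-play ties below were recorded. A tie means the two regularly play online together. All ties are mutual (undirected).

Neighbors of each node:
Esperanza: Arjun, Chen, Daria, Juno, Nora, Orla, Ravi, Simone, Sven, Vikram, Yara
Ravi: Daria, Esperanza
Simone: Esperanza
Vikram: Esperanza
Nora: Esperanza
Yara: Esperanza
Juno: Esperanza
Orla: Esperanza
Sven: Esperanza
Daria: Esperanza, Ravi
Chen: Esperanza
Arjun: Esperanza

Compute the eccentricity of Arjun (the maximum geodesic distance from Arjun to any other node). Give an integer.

2

Distances from Arjun: Chen:2, Daria:2, Esperanza:1, Juno:2, Nora:2, Orla:2, Ravi:2, Simone:2, Sven:2, Vikram:2, Yara:2.
The largest is 2 (to Chen, Vikram, Daria, Yara, Orla, Juno, Simone, Nora, Ravi, and Sven), so the eccentricity of Arjun is 2.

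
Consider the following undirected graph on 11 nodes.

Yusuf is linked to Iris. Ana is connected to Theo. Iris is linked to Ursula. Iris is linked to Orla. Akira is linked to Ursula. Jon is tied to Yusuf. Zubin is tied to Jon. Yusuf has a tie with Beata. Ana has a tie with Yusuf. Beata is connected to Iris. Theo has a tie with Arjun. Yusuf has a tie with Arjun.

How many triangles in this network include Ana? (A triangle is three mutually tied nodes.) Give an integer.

Ana's neighbors are Theo and Yusuf, but none of them are tied to each other, so no triangle contains Ana.

0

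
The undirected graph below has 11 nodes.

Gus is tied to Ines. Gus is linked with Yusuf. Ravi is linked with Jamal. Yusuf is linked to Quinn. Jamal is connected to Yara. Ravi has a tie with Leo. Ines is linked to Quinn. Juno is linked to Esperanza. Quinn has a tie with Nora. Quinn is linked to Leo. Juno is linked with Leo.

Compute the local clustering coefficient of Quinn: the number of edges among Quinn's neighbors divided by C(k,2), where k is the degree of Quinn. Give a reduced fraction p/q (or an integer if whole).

0

Quinn's neighbors: Ines, Leo, Nora, and Yusuf (k = 4).
Possible neighbor pairs: C(4,2) = 6. Edges among them: none → e = 0.
Clustering(Quinn) = 0/6 = 0.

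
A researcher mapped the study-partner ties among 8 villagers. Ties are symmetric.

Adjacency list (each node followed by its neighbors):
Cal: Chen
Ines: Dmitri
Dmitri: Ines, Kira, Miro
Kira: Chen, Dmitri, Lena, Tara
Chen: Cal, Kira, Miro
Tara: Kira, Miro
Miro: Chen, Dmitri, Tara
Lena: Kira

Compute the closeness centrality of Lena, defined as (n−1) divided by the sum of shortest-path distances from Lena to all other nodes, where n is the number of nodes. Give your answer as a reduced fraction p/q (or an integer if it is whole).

7/16

Distances from Lena: Cal:3, Chen:2, Dmitri:2, Ines:3, Kira:1, Miro:3, Tara:2. Sum = 16.
n = 8, so closeness = 7/16.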